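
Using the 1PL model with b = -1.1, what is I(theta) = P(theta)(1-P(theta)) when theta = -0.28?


P = 1/(1+exp(-(-0.28--1.1))) = 0.6942
I = P*(1-P) = 0.6942 * 0.3058
I = 0.2123

0.2123


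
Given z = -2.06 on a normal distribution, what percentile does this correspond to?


CDF(z) = 0.5 * (1 + erf(z/sqrt(2)))
erf(-1.4566) = -0.9606
CDF = 0.0197
Percentile rank = 0.0197 * 100 = 1.97

1.97


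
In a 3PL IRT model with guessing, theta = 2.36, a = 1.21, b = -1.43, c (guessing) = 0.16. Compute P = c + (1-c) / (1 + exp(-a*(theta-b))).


logit = 1.21*(2.36 - -1.43) = 4.5859
P* = 1/(1 + exp(-4.5859)) = 0.9899
P = 0.16 + (1 - 0.16) * 0.9899
P = 0.9915

0.9915


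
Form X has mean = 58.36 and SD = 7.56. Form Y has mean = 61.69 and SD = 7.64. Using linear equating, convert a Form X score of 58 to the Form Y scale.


slope = SD_Y / SD_X = 7.64 / 7.56 ~ 1.0106
intercept = mean_Y - slope * mean_X = 61.69 - (7.64 / 7.56) * 58.36 ~ 2.7124
Y = slope * X + intercept. To avoid rounding drift from the rounded slope/intercept, evaluate the equivalent form Y = mean_Y + SD_Y * (X - mean_X) / SD_X at full precision:
Y = 61.69 + 7.64 * (58 - 58.36) / 7.56
Y = 61.69 - 7.64 * 0.36 / 7.56
Y = 61.69 - 2.7504 / 7.56
Y = 61.69 - 0.3638
Y = 61.3262

61.3262


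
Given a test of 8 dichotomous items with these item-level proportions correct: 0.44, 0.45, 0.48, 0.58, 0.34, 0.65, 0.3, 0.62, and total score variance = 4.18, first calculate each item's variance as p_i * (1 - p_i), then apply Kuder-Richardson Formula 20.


For each item, compute p_i * q_i:
  Item 1: 0.44 * 0.56 = 0.2464
  Item 2: 0.45 * 0.55 = 0.2475
  Item 3: 0.48 * 0.52 = 0.2496
  Item 4: 0.58 * 0.42 = 0.2436
  Item 5: 0.34 * 0.66 = 0.2244
  Item 6: 0.65 * 0.35 = 0.2275
  Item 7: 0.3 * 0.7 = 0.21
  Item 8: 0.62 * 0.38 = 0.2356
Sum(p_i * q_i) = 0.2464 + 0.2475 + 0.2496 + 0.2436 + 0.2244 + 0.2275 + 0.21 + 0.2356 = 1.8846
KR-20 = (k/(k-1)) * (1 - Sum(p_i*q_i) / Var_total)
= (8/7) * (1 - 1.8846/4.18)
= 1.1429 * 0.5491
KR-20 = 0.6276

0.6276


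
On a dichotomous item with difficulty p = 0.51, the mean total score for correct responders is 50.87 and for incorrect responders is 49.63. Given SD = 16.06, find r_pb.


q = 1 - p = 0.49
rpb = ((M1 - M0) / SD) * sqrt(p * q)
rpb = ((50.87 - 49.63) / 16.06) * sqrt(0.51 * 0.49)
rpb = 0.0386

0.0386


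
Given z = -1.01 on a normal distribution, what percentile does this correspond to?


CDF(z) = 0.5 * (1 + erf(z/sqrt(2)))
erf(-0.7142) = -0.6875
CDF = 0.1562
Percentile rank = 0.1562 * 100 = 15.62

15.62


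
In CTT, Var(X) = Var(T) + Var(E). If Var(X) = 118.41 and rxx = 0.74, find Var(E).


var_true = rxx * var_obs = 0.74 * 118.41 = 87.6234
var_error = var_obs - var_true
var_error = 118.41 - 87.6234
var_error = 30.7866

30.7866


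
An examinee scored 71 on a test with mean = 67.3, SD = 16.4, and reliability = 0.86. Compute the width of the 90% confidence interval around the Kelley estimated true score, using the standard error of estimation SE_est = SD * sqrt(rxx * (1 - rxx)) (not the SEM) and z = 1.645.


True score estimate = 0.86*71 + 0.14*67.3 = 70.482
SE_est = SD * sqrt(rxx * (1 - rxx)) = 16.4 * sqrt(0.86 * 0.14) = 16.4 * sqrt(0.1204) = 5.690587
CI = T_est +/- z * SE_est, so width = 2 * z * SE_est = 2 * 1.645 * 5.690587
Width = 18.722

18.722


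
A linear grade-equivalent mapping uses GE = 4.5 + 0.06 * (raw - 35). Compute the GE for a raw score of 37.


raw - median = 37 - 35 = 2
slope * diff = 0.06 * 2 = 0.12
GE = 4.5 + 0.12
GE = 4.62

4.62


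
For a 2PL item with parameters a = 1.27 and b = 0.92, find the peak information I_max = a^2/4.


For 2PL, max info at theta = b = 0.92
I_max = a^2 / 4 = 1.27^2 / 4
= 1.6129 / 4
I_max = 0.4032

0.4032


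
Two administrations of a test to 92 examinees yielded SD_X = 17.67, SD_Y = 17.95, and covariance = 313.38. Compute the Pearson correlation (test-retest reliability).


r = cov(X,Y) / (SD_X * SD_Y)
r = 313.38 / (17.67 * 17.95)
r = 313.38 / 317.1765
r = 0.988

0.988


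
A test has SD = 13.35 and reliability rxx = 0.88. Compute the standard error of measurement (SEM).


SEM = SD * sqrt(1 - rxx)
SEM = 13.35 * sqrt(1 - 0.88)
SEM = 13.35 * sqrt(0.12) = 13.35 * 0.34641
SEM = 4.6246

4.6246


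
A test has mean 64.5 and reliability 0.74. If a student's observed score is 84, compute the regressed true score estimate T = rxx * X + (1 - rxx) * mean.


T_est = rxx * X + (1 - rxx) * mean
T_est = 0.74 * 84 + 0.26 * 64.5
T_est = 62.16 + 16.77
T_est = 78.93

78.93


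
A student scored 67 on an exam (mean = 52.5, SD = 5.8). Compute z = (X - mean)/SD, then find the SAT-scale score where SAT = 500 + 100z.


z = (X - mean) / SD = (67 - 52.5) / 5.8
z = 14.5 / 5.8
z = 2.5
SAT-scale = SAT = 500 + 100z
Carry z at full precision (z = 14.5 / 5.8) into the conversion:
SAT-scale = 500 + 100 * (14.5 / 5.8) = 500 + 1450 / 5.8
SAT-scale = 500 + 250.0
SAT-scale = 750.0

750.0


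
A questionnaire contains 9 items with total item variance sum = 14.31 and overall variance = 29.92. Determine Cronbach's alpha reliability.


alpha = (k/(k-1)) * (1 - sum(si^2)/s_total^2)
= (9/8) * (1 - 14.31/29.92)
alpha = 0.5869

0.5869


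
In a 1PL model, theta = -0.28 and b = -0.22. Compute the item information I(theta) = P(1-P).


P = 1/(1+exp(-(-0.28--0.22))) = 0.485
I = P*(1-P) = 0.485 * 0.515
I = 0.2498

0.2498


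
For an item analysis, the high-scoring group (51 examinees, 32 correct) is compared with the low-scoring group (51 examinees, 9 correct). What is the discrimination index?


p_upper = 32/51 = 0.6275
p_lower = 9/51 = 0.1765
D = 0.6275 - 0.1765 = 0.451

0.451


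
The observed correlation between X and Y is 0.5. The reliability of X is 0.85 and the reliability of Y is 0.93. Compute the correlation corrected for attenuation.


r_corrected = rxy / sqrt(rxx * ryy)
= 0.5 / sqrt(0.85 * 0.93)
= 0.5 / sqrt(0.7905)
= 0.5 / 0.889101
r_corrected = 0.5624

0.5624


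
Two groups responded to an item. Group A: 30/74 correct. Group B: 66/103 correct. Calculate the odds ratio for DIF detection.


Odds_A = 30/44 = 0.6818
Odds_B = 66/37 = 1.7838
OR = Odds_A / Odds_B = 0.6818 / 1.7838
Exactly, OR = (30 * 37) / (44 * 66) = 1110 / 2904
OR = 0.3822

0.3822


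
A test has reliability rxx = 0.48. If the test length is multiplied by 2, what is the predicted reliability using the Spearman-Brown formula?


r_new = (n * rxx) / (1 + (n-1) * rxx)
r_new = (2 * 0.48) / (1 + 1 * 0.48)
r_new = 0.96 / 1.48
r_new = 0.6486

0.6486


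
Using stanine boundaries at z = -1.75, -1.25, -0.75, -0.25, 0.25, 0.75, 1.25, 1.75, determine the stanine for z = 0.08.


Stanine boundaries: [-1.75, -1.25, -0.75, -0.25, 0.25, 0.75, 1.25, 1.75]
z = 0.08
Check each boundary:
  z >= -1.75 -> could be stanine 2
  z >= -1.25 -> could be stanine 3
  z >= -0.75 -> could be stanine 4
  z >= -0.25 -> could be stanine 5
  z < 0.25
  z < 0.75
  z < 1.25
  z < 1.75
Highest qualifying boundary gives stanine = 5

5


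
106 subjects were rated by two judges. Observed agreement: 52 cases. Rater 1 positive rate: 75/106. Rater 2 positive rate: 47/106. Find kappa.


P_o = 52/106 = 0.490566
P_e = (75*47 + 31*59) / 11236 = 0.476504
kappa = (P_o - P_e) / (1 - P_e)
kappa = (0.490566 - 0.476504) / (1 - 0.476504)
kappa = 0.0269

0.0269


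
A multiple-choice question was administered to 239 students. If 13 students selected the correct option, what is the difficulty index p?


Item difficulty p = number correct / total examinees
p = 13 / 239
p = 0.0544

0.0544


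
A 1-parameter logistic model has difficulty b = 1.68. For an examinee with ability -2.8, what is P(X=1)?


theta - b = -2.8 - 1.68 = -4.48
exp(-(theta - b)) = exp(4.48) = 88.2347
P = 1 / (1 + 88.2347)
P = 0.0112

0.0112


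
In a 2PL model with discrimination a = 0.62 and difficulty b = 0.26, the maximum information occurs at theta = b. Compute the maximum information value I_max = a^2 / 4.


For 2PL, max info at theta = b = 0.26
I_max = a^2 / 4 = 0.62^2 / 4
= 0.3844 / 4
I_max = 0.0961

0.0961


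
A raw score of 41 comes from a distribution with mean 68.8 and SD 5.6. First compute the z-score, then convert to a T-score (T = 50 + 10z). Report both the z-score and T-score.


z = (X - mean) / SD = (41 - 68.8) / 5.6
z = -27.8 / 5.6
z = -4.9643
T-score = T = 50 + 10z
Carry z at full precision (z = -27.8 / 5.6) into the conversion:
T-score = 50 + 10 * (-27.8 / 5.6) = 50 + -278 / 5.6
T-score = 50 + -49.6429
T-score = 0.3571

0.3571


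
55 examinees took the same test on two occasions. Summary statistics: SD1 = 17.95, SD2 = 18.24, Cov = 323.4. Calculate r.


r = cov(X,Y) / (SD_X * SD_Y)
r = 323.4 / (17.95 * 18.24)
r = 323.4 / 327.408
r = 0.9878

0.9878


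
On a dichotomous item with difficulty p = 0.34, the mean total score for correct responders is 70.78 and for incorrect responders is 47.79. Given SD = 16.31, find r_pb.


q = 1 - p = 0.66
rpb = ((M1 - M0) / SD) * sqrt(p * q)
rpb = ((70.78 - 47.79) / 16.31) * sqrt(0.34 * 0.66)
rpb = 0.6677

0.6677


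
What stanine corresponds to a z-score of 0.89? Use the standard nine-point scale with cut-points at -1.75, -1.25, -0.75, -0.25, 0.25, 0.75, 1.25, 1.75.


Stanine boundaries: [-1.75, -1.25, -0.75, -0.25, 0.25, 0.75, 1.25, 1.75]
z = 0.89
Check each boundary:
  z >= -1.75 -> could be stanine 2
  z >= -1.25 -> could be stanine 3
  z >= -0.75 -> could be stanine 4
  z >= -0.25 -> could be stanine 5
  z >= 0.25 -> could be stanine 6
  z >= 0.75 -> could be stanine 7
  z < 1.25
  z < 1.75
Highest qualifying boundary gives stanine = 7

7


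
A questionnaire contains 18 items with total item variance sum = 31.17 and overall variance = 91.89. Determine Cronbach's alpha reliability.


alpha = (k/(k-1)) * (1 - sum(si^2)/s_total^2)
= (18/17) * (1 - 31.17/91.89)
alpha = 0.6997

0.6997


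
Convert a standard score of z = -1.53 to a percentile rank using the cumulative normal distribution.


CDF(z) = 0.5 * (1 + erf(z/sqrt(2)))
erf(-1.0819) = -0.874
CDF = 0.063
Percentile rank = 0.063 * 100 = 6.3

6.3


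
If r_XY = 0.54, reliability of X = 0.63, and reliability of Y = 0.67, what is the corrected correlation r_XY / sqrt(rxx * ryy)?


r_corrected = rxy / sqrt(rxx * ryy)
= 0.54 / sqrt(0.63 * 0.67)
= 0.54 / sqrt(0.4221)
= 0.54 / 0.649692
r_corrected = 0.8312

0.8312


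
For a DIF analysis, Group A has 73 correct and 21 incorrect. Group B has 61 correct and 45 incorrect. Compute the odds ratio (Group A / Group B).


Odds_A = 73/21 = 3.4762
Odds_B = 61/45 = 1.3556
OR = Odds_A / Odds_B = 3.4762 / 1.3556
Exactly, OR = (73 * 45) / (21 * 61) = 3285 / 1281
OR = 2.5644

2.5644


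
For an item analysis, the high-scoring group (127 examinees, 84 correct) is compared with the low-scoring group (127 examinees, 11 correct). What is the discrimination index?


p_upper = 84/127 = 0.6614
p_lower = 11/127 = 0.0866
D = 0.6614 - 0.0866 = 0.5748

0.5748


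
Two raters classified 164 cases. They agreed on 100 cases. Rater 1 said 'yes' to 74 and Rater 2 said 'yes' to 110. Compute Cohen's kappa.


P_o = 100/164 = 0.609756
P_e = (74*110 + 90*54) / 26896 = 0.483343
kappa = (P_o - P_e) / (1 - P_e)
kappa = (0.609756 - 0.483343) / (1 - 0.483343)
kappa = 0.2447

0.2447


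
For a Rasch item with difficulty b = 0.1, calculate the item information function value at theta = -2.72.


P = 1/(1+exp(-(-2.72-0.1))) = 0.0563
I = P*(1-P) = 0.0563 * 0.9437
I = 0.0531

0.0531


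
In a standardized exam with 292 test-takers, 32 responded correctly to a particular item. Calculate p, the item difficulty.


Item difficulty p = number correct / total examinees
p = 32 / 292
p = 0.1096

0.1096


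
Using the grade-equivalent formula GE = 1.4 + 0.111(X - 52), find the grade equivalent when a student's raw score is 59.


raw - median = 59 - 52 = 7
slope * diff = 0.111 * 7 = 0.777
GE = 1.4 + 0.777
GE = 2.177

2.177


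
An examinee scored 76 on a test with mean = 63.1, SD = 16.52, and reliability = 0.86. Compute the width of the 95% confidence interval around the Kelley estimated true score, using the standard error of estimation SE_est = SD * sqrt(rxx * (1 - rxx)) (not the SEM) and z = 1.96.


True score estimate = 0.86*76 + 0.14*63.1 = 74.194
SE_est = SD * sqrt(rxx * (1 - rxx)) = 16.52 * sqrt(0.86 * 0.14) = 16.52 * sqrt(0.1204) = 5.732226
CI = T_est +/- z * SE_est, so width = 2 * z * SE_est = 2 * 1.96 * 5.732226
Width = 22.4703

22.4703


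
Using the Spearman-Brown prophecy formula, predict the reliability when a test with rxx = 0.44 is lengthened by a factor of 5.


r_new = (n * rxx) / (1 + (n-1) * rxx)
r_new = (5 * 0.44) / (1 + 4 * 0.44)
r_new = 2.2 / 2.76
r_new = 0.7971

0.7971


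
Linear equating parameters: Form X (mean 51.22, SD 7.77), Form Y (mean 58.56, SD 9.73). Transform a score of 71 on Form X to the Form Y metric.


slope = SD_Y / SD_X = 9.73 / 7.77 ~ 1.2523
intercept = mean_Y - slope * mean_X = 58.56 - (9.73 / 7.77) * 51.22 ~ -5.5804
Y = slope * X + intercept. To avoid rounding drift from the rounded slope/intercept, evaluate the equivalent form Y = mean_Y + SD_Y * (X - mean_X) / SD_X at full precision:
Y = 58.56 + 9.73 * (71 - 51.22) / 7.77
Y = 58.56 + 9.73 * 19.78 / 7.77
Y = 58.56 + 192.4594 / 7.77
Y = 58.56 + 24.7695
Y = 83.3295

83.3295


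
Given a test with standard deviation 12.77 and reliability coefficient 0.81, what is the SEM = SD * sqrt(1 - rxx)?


SEM = SD * sqrt(1 - rxx)
SEM = 12.77 * sqrt(1 - 0.81)
SEM = 12.77 * sqrt(0.19) = 12.77 * 0.43589
SEM = 5.5663

5.5663


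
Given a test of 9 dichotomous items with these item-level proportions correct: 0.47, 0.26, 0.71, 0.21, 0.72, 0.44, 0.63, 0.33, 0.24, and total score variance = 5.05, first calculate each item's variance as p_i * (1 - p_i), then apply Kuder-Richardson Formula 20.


For each item, compute p_i * q_i:
  Item 1: 0.47 * 0.53 = 0.2491
  Item 2: 0.26 * 0.74 = 0.1924
  Item 3: 0.71 * 0.29 = 0.2059
  Item 4: 0.21 * 0.79 = 0.1659
  Item 5: 0.72 * 0.28 = 0.2016
  Item 6: 0.44 * 0.56 = 0.2464
  Item 7: 0.63 * 0.37 = 0.2331
  Item 8: 0.33 * 0.67 = 0.2211
  Item 9: 0.24 * 0.76 = 0.1824
Sum(p_i * q_i) = 0.2491 + 0.1924 + 0.2059 + 0.1659 + 0.2016 + 0.2464 + 0.2331 + 0.2211 + 0.1824 = 1.8979
KR-20 = (k/(k-1)) * (1 - Sum(p_i*q_i) / Var_total)
= (9/8) * (1 - 1.8979/5.05)
= 1.125 * 0.6242
KR-20 = 0.7022

0.7022


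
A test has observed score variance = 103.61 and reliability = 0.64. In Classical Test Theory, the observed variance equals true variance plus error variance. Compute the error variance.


var_true = rxx * var_obs = 0.64 * 103.61 = 66.3104
var_error = var_obs - var_true
var_error = 103.61 - 66.3104
var_error = 37.2996

37.2996


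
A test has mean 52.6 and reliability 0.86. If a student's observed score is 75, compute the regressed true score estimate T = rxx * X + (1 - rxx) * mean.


T_est = rxx * X + (1 - rxx) * mean
T_est = 0.86 * 75 + 0.14 * 52.6
T_est = 64.5 + 7.364
T_est = 71.864

71.864


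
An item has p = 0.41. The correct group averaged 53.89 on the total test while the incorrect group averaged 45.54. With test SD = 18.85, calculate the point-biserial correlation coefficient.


q = 1 - p = 0.59
rpb = ((M1 - M0) / SD) * sqrt(p * q)
rpb = ((53.89 - 45.54) / 18.85) * sqrt(0.41 * 0.59)
rpb = 0.2179

0.2179


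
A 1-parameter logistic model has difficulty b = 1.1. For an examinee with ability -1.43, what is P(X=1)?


theta - b = -1.43 - 1.1 = -2.53
exp(-(theta - b)) = exp(2.53) = 12.5535
P = 1 / (1 + 12.5535)
P = 0.0738

0.0738


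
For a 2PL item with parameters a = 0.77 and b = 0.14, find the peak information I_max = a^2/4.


For 2PL, max info at theta = b = 0.14
I_max = a^2 / 4 = 0.77^2 / 4
= 0.5929 / 4
I_max = 0.1482

0.1482


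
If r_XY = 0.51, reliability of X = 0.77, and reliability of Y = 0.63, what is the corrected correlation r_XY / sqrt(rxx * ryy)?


r_corrected = rxy / sqrt(rxx * ryy)
= 0.51 / sqrt(0.77 * 0.63)
= 0.51 / sqrt(0.4851)
= 0.51 / 0.696491
r_corrected = 0.7322

0.7322


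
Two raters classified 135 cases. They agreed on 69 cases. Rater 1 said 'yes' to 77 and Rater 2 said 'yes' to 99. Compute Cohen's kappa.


P_o = 69/135 = 0.511111
P_e = (77*99 + 58*36) / 18225 = 0.53284
kappa = (P_o - P_e) / (1 - P_e)
kappa = (0.511111 - 0.53284) / (1 - 0.53284)
kappa = -0.0465

-0.0465


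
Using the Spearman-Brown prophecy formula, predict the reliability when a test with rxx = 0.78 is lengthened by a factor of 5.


r_new = (n * rxx) / (1 + (n-1) * rxx)
r_new = (5 * 0.78) / (1 + 4 * 0.78)
r_new = 3.9 / 4.12
r_new = 0.9466

0.9466


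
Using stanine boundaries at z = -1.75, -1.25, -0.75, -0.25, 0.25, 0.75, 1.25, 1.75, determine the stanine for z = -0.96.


Stanine boundaries: [-1.75, -1.25, -0.75, -0.25, 0.25, 0.75, 1.25, 1.75]
z = -0.96
Check each boundary:
  z >= -1.75 -> could be stanine 2
  z >= -1.25 -> could be stanine 3
  z < -0.75
  z < -0.25
  z < 0.25
  z < 0.75
  z < 1.25
  z < 1.75
Highest qualifying boundary gives stanine = 3

3


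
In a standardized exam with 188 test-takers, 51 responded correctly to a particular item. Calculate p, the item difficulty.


Item difficulty p = number correct / total examinees
p = 51 / 188
p = 0.2713

0.2713


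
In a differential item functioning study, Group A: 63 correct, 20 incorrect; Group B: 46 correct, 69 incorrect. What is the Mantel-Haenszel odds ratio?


Odds_A = 63/20 = 3.15
Odds_B = 46/69 = 0.6667
OR = Odds_A / Odds_B = 3.15 / 0.6667
Exactly, OR = (63 * 69) / (20 * 46) = 4347 / 920
OR = 4.725

4.725


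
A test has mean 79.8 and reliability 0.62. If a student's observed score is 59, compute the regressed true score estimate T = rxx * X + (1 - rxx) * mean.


T_est = rxx * X + (1 - rxx) * mean
T_est = 0.62 * 59 + 0.38 * 79.8
T_est = 36.58 + 30.324
T_est = 66.904

66.904


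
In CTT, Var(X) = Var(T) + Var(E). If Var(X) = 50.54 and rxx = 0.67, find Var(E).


var_true = rxx * var_obs = 0.67 * 50.54 = 33.8618
var_error = var_obs - var_true
var_error = 50.54 - 33.8618
var_error = 16.6782

16.6782


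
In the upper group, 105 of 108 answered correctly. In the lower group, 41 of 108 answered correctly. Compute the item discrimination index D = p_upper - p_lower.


p_upper = 105/108 = 0.9722
p_lower = 41/108 = 0.3796
D = 0.9722 - 0.3796 = 0.5926

0.5926


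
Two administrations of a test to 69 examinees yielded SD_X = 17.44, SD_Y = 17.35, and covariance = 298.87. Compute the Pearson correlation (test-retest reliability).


r = cov(X,Y) / (SD_X * SD_Y)
r = 298.87 / (17.44 * 17.35)
r = 298.87 / 302.584
r = 0.9877

0.9877


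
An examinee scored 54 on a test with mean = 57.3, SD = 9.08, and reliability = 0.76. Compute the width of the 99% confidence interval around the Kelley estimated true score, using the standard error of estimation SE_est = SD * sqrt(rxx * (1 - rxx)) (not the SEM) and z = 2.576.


True score estimate = 0.76*54 + 0.24*57.3 = 54.792
SE_est = SD * sqrt(rxx * (1 - rxx)) = 9.08 * sqrt(0.76 * 0.24) = 9.08 * sqrt(0.1824) = 3.877915
CI = T_est +/- z * SE_est, so width = 2 * z * SE_est = 2 * 2.576 * 3.877915
Width = 19.979

19.979


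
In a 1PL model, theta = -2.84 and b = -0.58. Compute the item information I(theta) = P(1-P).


P = 1/(1+exp(-(-2.84--0.58))) = 0.0945
I = P*(1-P) = 0.0945 * 0.9055
I = 0.0856

0.0856


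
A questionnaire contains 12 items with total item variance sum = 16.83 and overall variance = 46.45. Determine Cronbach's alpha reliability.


alpha = (k/(k-1)) * (1 - sum(si^2)/s_total^2)
= (12/11) * (1 - 16.83/46.45)
alpha = 0.6956

0.6956


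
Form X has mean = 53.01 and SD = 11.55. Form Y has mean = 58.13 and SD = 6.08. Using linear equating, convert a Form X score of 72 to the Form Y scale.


slope = SD_Y / SD_X = 6.08 / 11.55 ~ 0.5264
intercept = mean_Y - slope * mean_X = 58.13 - (6.08 / 11.55) * 53.01 ~ 30.2252
Y = slope * X + intercept. To avoid rounding drift from the rounded slope/intercept, evaluate the equivalent form Y = mean_Y + SD_Y * (X - mean_X) / SD_X at full precision:
Y = 58.13 + 6.08 * (72 - 53.01) / 11.55
Y = 58.13 + 6.08 * 18.99 / 11.55
Y = 58.13 + 115.4592 / 11.55
Y = 58.13 + 9.9965
Y = 68.1265

68.1265


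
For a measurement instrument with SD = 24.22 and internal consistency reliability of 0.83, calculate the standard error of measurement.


SEM = SD * sqrt(1 - rxx)
SEM = 24.22 * sqrt(1 - 0.83)
SEM = 24.22 * sqrt(0.17) = 24.22 * 0.412311
SEM = 9.9862

9.9862


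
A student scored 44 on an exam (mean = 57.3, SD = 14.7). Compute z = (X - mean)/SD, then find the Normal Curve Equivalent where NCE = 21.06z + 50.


z = (X - mean) / SD = (44 - 57.3) / 14.7
z = -13.3 / 14.7
z = -0.9048
NCE = NCE = 21.06z + 50
Carry z at full precision (z = -13.3 / 14.7) into the conversion:
NCE = 21.06 * (-13.3 / 14.7) + 50 = -280.098 / 14.7 + 50
NCE = -19.0543 + 50
NCE = 30.9457

30.9457


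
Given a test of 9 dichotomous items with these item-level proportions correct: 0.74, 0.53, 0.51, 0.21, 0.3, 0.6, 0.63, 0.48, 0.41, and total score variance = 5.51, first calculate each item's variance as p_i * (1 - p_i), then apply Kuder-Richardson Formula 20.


For each item, compute p_i * q_i:
  Item 1: 0.74 * 0.26 = 0.1924
  Item 2: 0.53 * 0.47 = 0.2491
  Item 3: 0.51 * 0.49 = 0.2499
  Item 4: 0.21 * 0.79 = 0.1659
  Item 5: 0.3 * 0.7 = 0.21
  Item 6: 0.6 * 0.4 = 0.24
  Item 7: 0.63 * 0.37 = 0.2331
  Item 8: 0.48 * 0.52 = 0.2496
  Item 9: 0.41 * 0.59 = 0.2419
Sum(p_i * q_i) = 0.1924 + 0.2491 + 0.2499 + 0.1659 + 0.21 + 0.24 + 0.2331 + 0.2496 + 0.2419 = 2.0319
KR-20 = (k/(k-1)) * (1 - Sum(p_i*q_i) / Var_total)
= (9/8) * (1 - 2.0319/5.51)
= 1.125 * 0.6312
KR-20 = 0.7101

0.7101


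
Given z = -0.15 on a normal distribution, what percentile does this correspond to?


CDF(z) = 0.5 * (1 + erf(z/sqrt(2)))
erf(-0.1061) = -0.1192
CDF = 0.4404
Percentile rank = 0.4404 * 100 = 44.04

44.04


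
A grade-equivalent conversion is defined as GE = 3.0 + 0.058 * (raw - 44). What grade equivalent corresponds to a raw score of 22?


raw - median = 22 - 44 = -22
slope * diff = 0.058 * -22 = -1.276
GE = 3.0 + -1.276
GE = 1.724

1.724


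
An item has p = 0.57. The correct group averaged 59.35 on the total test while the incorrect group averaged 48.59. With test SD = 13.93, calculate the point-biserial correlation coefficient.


q = 1 - p = 0.43
rpb = ((M1 - M0) / SD) * sqrt(p * q)
rpb = ((59.35 - 48.59) / 13.93) * sqrt(0.57 * 0.43)
rpb = 0.3824

0.3824


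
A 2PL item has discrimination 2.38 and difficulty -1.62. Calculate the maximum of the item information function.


For 2PL, max info at theta = b = -1.62
I_max = a^2 / 4 = 2.38^2 / 4
= 5.6644 / 4
I_max = 1.4161

1.4161


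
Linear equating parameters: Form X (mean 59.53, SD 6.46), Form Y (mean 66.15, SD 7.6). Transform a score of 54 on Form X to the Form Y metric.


slope = SD_Y / SD_X = 7.6 / 6.46 ~ 1.1765
intercept = mean_Y - slope * mean_X = 66.15 - (7.6 / 6.46) * 59.53 ~ -3.8853
Y = slope * X + intercept. To avoid rounding drift from the rounded slope/intercept, evaluate the equivalent form Y = mean_Y + SD_Y * (X - mean_X) / SD_X at full precision:
Y = 66.15 + 7.6 * (54 - 59.53) / 6.46
Y = 66.15 - 7.6 * 5.53 / 6.46
Y = 66.15 - 42.028 / 6.46
Y = 66.15 - 6.5059
Y = 59.6441

59.6441


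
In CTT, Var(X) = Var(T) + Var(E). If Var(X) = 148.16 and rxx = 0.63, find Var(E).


var_true = rxx * var_obs = 0.63 * 148.16 = 93.3408
var_error = var_obs - var_true
var_error = 148.16 - 93.3408
var_error = 54.8192

54.8192


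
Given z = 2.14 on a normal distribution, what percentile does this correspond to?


CDF(z) = 0.5 * (1 + erf(z/sqrt(2)))
erf(1.5132) = 0.9676
CDF = 0.9838
Percentile rank = 0.9838 * 100 = 98.38

98.38


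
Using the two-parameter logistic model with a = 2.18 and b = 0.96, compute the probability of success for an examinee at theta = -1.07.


a*(theta - b) = 2.18 * (-1.07 - 0.96) = -4.4254
exp(--4.4254) = 83.5462
P = 1 / (1 + 83.5462)
P = 0.0118

0.0118


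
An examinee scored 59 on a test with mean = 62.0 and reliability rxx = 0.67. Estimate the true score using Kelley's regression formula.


T_est = rxx * X + (1 - rxx) * mean
T_est = 0.67 * 59 + 0.33 * 62.0
T_est = 39.53 + 20.46
T_est = 59.99

59.99


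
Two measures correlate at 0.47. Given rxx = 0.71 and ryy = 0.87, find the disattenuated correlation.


r_corrected = rxy / sqrt(rxx * ryy)
= 0.47 / sqrt(0.71 * 0.87)
= 0.47 / sqrt(0.6177)
= 0.47 / 0.785939
r_corrected = 0.598

0.598


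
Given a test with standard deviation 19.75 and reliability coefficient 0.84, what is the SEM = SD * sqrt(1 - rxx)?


SEM = SD * sqrt(1 - rxx)
SEM = 19.75 * sqrt(1 - 0.84)
SEM = 19.75 * sqrt(0.16) = 19.75 * 0.4
SEM = 7.9

7.9


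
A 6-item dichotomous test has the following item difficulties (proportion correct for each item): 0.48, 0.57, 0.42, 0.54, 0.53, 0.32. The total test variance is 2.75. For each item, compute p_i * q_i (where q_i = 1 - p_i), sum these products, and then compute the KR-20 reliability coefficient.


For each item, compute p_i * q_i:
  Item 1: 0.48 * 0.52 = 0.2496
  Item 2: 0.57 * 0.43 = 0.2451
  Item 3: 0.42 * 0.58 = 0.2436
  Item 4: 0.54 * 0.46 = 0.2484
  Item 5: 0.53 * 0.47 = 0.2491
  Item 6: 0.32 * 0.68 = 0.2176
Sum(p_i * q_i) = 0.2496 + 0.2451 + 0.2436 + 0.2484 + 0.2491 + 0.2176 = 1.4534
KR-20 = (k/(k-1)) * (1 - Sum(p_i*q_i) / Var_total)
= (6/5) * (1 - 1.4534/2.75)
= 1.2 * 0.4715
KR-20 = 0.5658

0.5658


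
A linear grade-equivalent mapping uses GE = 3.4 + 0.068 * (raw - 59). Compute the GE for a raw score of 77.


raw - median = 77 - 59 = 18
slope * diff = 0.068 * 18 = 1.224
GE = 3.4 + 1.224
GE = 4.624

4.624


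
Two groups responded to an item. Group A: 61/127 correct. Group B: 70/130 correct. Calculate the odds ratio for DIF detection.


Odds_A = 61/66 = 0.9242
Odds_B = 70/60 = 1.1667
OR = Odds_A / Odds_B = 0.9242 / 1.1667
Exactly, OR = (61 * 60) / (66 * 70) = 3660 / 4620
OR = 0.7922

0.7922


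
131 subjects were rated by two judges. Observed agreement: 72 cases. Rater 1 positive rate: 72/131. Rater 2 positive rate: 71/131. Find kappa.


P_o = 72/131 = 0.549618
P_e = (72*71 + 59*60) / 17161 = 0.504166
kappa = (P_o - P_e) / (1 - P_e)
kappa = (0.549618 - 0.504166) / (1 - 0.504166)
kappa = 0.0917

0.0917


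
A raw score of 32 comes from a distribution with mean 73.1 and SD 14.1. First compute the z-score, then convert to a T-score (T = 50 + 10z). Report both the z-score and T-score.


z = (X - mean) / SD = (32 - 73.1) / 14.1
z = -41.1 / 14.1
z = -2.9149
T-score = T = 50 + 10z
Carry z at full precision (z = -41.1 / 14.1) into the conversion:
T-score = 50 + 10 * (-41.1 / 14.1) = 50 + -411 / 14.1
T-score = 50 + -29.1489
T-score = 20.8511

20.8511


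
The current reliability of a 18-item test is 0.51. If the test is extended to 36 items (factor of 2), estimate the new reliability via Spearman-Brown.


r_new = (n * rxx) / (1 + (n-1) * rxx)
r_new = (2 * 0.51) / (1 + 1 * 0.51)
r_new = 1.02 / 1.51
r_new = 0.6755

0.6755


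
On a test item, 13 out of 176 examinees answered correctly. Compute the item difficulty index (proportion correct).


Item difficulty p = number correct / total examinees
p = 13 / 176
p = 0.0739

0.0739


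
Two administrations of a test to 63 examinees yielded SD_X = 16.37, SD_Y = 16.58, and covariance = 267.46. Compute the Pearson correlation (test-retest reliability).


r = cov(X,Y) / (SD_X * SD_Y)
r = 267.46 / (16.37 * 16.58)
r = 267.46 / 271.4146
r = 0.9854

0.9854


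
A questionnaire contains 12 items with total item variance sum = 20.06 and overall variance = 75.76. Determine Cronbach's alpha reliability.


alpha = (k/(k-1)) * (1 - sum(si^2)/s_total^2)
= (12/11) * (1 - 20.06/75.76)
alpha = 0.8021

0.8021


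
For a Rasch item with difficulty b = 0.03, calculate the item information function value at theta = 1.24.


P = 1/(1+exp(-(1.24-0.03))) = 0.7703
I = P*(1-P) = 0.7703 * 0.2297
I = 0.1769

0.1769


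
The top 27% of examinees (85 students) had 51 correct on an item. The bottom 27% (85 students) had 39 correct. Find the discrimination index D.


p_upper = 51/85 = 0.6
p_lower = 39/85 = 0.4588
D = 0.6 - 0.4588 = 0.1412

0.1412


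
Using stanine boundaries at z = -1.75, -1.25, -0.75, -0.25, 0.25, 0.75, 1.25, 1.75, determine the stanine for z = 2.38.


Stanine boundaries: [-1.75, -1.25, -0.75, -0.25, 0.25, 0.75, 1.25, 1.75]
z = 2.38
Check each boundary:
  z >= -1.75 -> could be stanine 2
  z >= -1.25 -> could be stanine 3
  z >= -0.75 -> could be stanine 4
  z >= -0.25 -> could be stanine 5
  z >= 0.25 -> could be stanine 6
  z >= 0.75 -> could be stanine 7
  z >= 1.25 -> could be stanine 8
  z >= 1.75 -> could be stanine 9
Highest qualifying boundary gives stanine = 9

9


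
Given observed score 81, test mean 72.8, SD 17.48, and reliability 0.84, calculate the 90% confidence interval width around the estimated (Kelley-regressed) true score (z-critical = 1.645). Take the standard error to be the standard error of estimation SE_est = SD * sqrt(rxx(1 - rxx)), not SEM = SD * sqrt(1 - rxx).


True score estimate = 0.84*81 + 0.16*72.8 = 79.688
SE_est = SD * sqrt(rxx * (1 - rxx)) = 17.48 * sqrt(0.84 * 0.16) = 17.48 * sqrt(0.1344) = 6.408274
CI = T_est +/- z * SE_est, so width = 2 * z * SE_est = 2 * 1.645 * 6.408274
Width = 21.0832

21.0832


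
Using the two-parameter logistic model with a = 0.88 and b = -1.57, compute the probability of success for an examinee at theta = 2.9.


a*(theta - b) = 0.88 * (2.9 - -1.57) = 3.9336
exp(-3.9336) = 0.0196
P = 1 / (1 + 0.0196)
P = 0.9808

0.9808


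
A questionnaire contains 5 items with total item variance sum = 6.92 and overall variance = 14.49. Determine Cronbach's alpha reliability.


alpha = (k/(k-1)) * (1 - sum(si^2)/s_total^2)
= (5/4) * (1 - 6.92/14.49)
alpha = 0.653

0.653


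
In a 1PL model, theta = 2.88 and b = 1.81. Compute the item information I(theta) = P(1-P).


P = 1/(1+exp(-(2.88-1.81))) = 0.7446
I = P*(1-P) = 0.7446 * 0.2554
I = 0.1902

0.1902


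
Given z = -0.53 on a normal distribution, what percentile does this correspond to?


CDF(z) = 0.5 * (1 + erf(z/sqrt(2)))
erf(-0.3748) = -0.4039
CDF = 0.2981
Percentile rank = 0.2981 * 100 = 29.81

29.81


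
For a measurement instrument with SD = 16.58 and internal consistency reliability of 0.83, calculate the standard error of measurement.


SEM = SD * sqrt(1 - rxx)
SEM = 16.58 * sqrt(1 - 0.83)
SEM = 16.58 * sqrt(0.17) = 16.58 * 0.412311
SEM = 6.8361

6.8361


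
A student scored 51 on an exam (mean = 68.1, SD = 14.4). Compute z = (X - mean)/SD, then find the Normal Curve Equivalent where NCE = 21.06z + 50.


z = (X - mean) / SD = (51 - 68.1) / 14.4
z = -17.1 / 14.4
z = -1.1875
NCE = NCE = 21.06z + 50
Carry z at full precision (z = -17.1 / 14.4) into the conversion:
NCE = 21.06 * (-17.1 / 14.4) + 50 = -360.126 / 14.4 + 50
NCE = -25.0087 + 50
NCE = 24.9913

24.9913


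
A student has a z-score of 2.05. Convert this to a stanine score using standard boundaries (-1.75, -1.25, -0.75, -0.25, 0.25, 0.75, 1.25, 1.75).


Stanine boundaries: [-1.75, -1.25, -0.75, -0.25, 0.25, 0.75, 1.25, 1.75]
z = 2.05
Check each boundary:
  z >= -1.75 -> could be stanine 2
  z >= -1.25 -> could be stanine 3
  z >= -0.75 -> could be stanine 4
  z >= -0.25 -> could be stanine 5
  z >= 0.25 -> could be stanine 6
  z >= 0.75 -> could be stanine 7
  z >= 1.25 -> could be stanine 8
  z >= 1.75 -> could be stanine 9
Highest qualifying boundary gives stanine = 9

9


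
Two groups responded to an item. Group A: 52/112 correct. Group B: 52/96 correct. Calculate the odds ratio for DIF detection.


Odds_A = 52/60 = 0.8667
Odds_B = 52/44 = 1.1818
OR = Odds_A / Odds_B = 0.8667 / 1.1818
Exactly, OR = (52 * 44) / (60 * 52) = 2288 / 3120
OR = 0.7333

0.7333


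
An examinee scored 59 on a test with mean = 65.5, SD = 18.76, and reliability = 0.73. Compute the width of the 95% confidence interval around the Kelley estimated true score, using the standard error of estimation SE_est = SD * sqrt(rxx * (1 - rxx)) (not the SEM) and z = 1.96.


True score estimate = 0.73*59 + 0.27*65.5 = 60.755
SE_est = SD * sqrt(rxx * (1 - rxx)) = 18.76 * sqrt(0.73 * 0.27) = 18.76 * sqrt(0.1971) = 8.328679
CI = T_est +/- z * SE_est, so width = 2 * z * SE_est = 2 * 1.96 * 8.328679
Width = 32.6484

32.6484


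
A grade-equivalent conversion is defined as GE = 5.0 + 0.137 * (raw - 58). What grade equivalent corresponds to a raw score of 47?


raw - median = 47 - 58 = -11
slope * diff = 0.137 * -11 = -1.507
GE = 5.0 + -1.507
GE = 3.493

3.493


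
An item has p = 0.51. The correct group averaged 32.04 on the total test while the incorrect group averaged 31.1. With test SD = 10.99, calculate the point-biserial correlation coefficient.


q = 1 - p = 0.49
rpb = ((M1 - M0) / SD) * sqrt(p * q)
rpb = ((32.04 - 31.1) / 10.99) * sqrt(0.51 * 0.49)
rpb = 0.0428

0.0428


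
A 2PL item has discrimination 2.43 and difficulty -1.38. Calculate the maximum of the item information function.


For 2PL, max info at theta = b = -1.38
I_max = a^2 / 4 = 2.43^2 / 4
= 5.9049 / 4
I_max = 1.4762

1.4762


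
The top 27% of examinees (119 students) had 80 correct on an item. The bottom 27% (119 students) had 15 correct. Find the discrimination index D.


p_upper = 80/119 = 0.6723
p_lower = 15/119 = 0.1261
D = 0.6723 - 0.1261 = 0.5462

0.5462


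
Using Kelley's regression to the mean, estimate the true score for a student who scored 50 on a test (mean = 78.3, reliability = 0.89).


T_est = rxx * X + (1 - rxx) * mean
T_est = 0.89 * 50 + 0.11 * 78.3
T_est = 44.5 + 8.613
T_est = 53.113

53.113


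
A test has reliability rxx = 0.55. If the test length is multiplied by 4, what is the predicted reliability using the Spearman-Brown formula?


r_new = (n * rxx) / (1 + (n-1) * rxx)
r_new = (4 * 0.55) / (1 + 3 * 0.55)
r_new = 2.2 / 2.65
r_new = 0.8302

0.8302


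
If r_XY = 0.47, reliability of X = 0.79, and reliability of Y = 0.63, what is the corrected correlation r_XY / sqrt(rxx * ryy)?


r_corrected = rxy / sqrt(rxx * ryy)
= 0.47 / sqrt(0.79 * 0.63)
= 0.47 / sqrt(0.4977)
= 0.47 / 0.705479
r_corrected = 0.6662

0.6662


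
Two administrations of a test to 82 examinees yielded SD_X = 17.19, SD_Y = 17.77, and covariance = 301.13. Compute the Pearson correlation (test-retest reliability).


r = cov(X,Y) / (SD_X * SD_Y)
r = 301.13 / (17.19 * 17.77)
r = 301.13 / 305.4663
r = 0.9858

0.9858


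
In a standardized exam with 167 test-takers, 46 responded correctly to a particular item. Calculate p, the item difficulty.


Item difficulty p = number correct / total examinees
p = 46 / 167
p = 0.2754

0.2754


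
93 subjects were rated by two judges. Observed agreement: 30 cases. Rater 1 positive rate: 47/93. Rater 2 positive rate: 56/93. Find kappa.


P_o = 30/93 = 0.322581
P_e = (47*56 + 46*37) / 8649 = 0.501098
kappa = (P_o - P_e) / (1 - P_e)
kappa = (0.322581 - 0.501098) / (1 - 0.501098)
kappa = -0.3578

-0.3578


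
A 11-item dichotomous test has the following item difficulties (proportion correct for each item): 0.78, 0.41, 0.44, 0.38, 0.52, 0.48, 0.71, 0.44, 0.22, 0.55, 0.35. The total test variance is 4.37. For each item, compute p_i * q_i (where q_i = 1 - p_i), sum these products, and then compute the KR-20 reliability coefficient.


For each item, compute p_i * q_i:
  Item 1: 0.78 * 0.22 = 0.1716
  Item 2: 0.41 * 0.59 = 0.2419
  Item 3: 0.44 * 0.56 = 0.2464
  Item 4: 0.38 * 0.62 = 0.2356
  Item 5: 0.52 * 0.48 = 0.2496
  Item 6: 0.48 * 0.52 = 0.2496
  Item 7: 0.71 * 0.29 = 0.2059
  Item 8: 0.44 * 0.56 = 0.2464
  Item 9: 0.22 * 0.78 = 0.1716
  Item 10: 0.55 * 0.45 = 0.2475
  Item 11: 0.35 * 0.65 = 0.2275
Sum(p_i * q_i) = 0.1716 + 0.2419 + 0.2464 + 0.2356 + 0.2496 + 0.2496 + 0.2059 + 0.2464 + 0.1716 + 0.2475 + 0.2275 = 2.4936
KR-20 = (k/(k-1)) * (1 - Sum(p_i*q_i) / Var_total)
= (11/10) * (1 - 2.4936/4.37)
= 1.1 * 0.4294
KR-20 = 0.4723

0.4723


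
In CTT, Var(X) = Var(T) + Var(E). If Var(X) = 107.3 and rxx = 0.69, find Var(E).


var_true = rxx * var_obs = 0.69 * 107.3 = 74.037
var_error = var_obs - var_true
var_error = 107.3 - 74.037
var_error = 33.263

33.263


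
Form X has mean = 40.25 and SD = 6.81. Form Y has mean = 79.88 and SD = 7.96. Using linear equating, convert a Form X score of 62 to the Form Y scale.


slope = SD_Y / SD_X = 7.96 / 6.81 ~ 1.1689
intercept = mean_Y - slope * mean_X = 79.88 - (7.96 / 6.81) * 40.25 ~ 32.833
Y = slope * X + intercept. To avoid rounding drift from the rounded slope/intercept, evaluate the equivalent form Y = mean_Y + SD_Y * (X - mean_X) / SD_X at full precision:
Y = 79.88 + 7.96 * (62 - 40.25) / 6.81
Y = 79.88 + 7.96 * 21.75 / 6.81
Y = 79.88 + 173.13 / 6.81
Y = 79.88 + 25.4229
Y = 105.3029

105.3029


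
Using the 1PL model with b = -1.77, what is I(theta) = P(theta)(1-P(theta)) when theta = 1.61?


P = 1/(1+exp(-(1.61--1.77))) = 0.9671
I = P*(1-P) = 0.9671 * 0.0329
I = 0.0318

0.0318


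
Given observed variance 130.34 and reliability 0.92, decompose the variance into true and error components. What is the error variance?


var_true = rxx * var_obs = 0.92 * 130.34 = 119.9128
var_error = var_obs - var_true
var_error = 130.34 - 119.9128
var_error = 10.4272

10.4272


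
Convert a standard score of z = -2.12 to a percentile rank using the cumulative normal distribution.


CDF(z) = 0.5 * (1 + erf(z/sqrt(2)))
erf(-1.4991) = -0.966
CDF = 0.017
Percentile rank = 0.017 * 100 = 1.7

1.7


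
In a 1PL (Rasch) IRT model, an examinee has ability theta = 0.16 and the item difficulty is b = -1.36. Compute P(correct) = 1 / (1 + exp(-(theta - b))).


theta - b = 0.16 - -1.36 = 1.52
exp(-(theta - b)) = exp(-1.52) = 0.2187
P = 1 / (1 + 0.2187)
P = 0.8205

0.8205


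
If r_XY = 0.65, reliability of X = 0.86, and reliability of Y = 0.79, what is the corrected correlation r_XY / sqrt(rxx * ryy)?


r_corrected = rxy / sqrt(rxx * ryy)
= 0.65 / sqrt(0.86 * 0.79)
= 0.65 / sqrt(0.6794)
= 0.65 / 0.824257
r_corrected = 0.7886

0.7886


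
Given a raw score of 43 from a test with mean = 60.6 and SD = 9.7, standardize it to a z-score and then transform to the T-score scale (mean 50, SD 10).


z = (X - mean) / SD = (43 - 60.6) / 9.7
z = -17.6 / 9.7
z = -1.8144
T-score = T = 50 + 10z
Carry z at full precision (z = -17.6 / 9.7) into the conversion:
T-score = 50 + 10 * (-17.6 / 9.7) = 50 + -176 / 9.7
T-score = 50 + -18.1443
T-score = 31.8557

31.8557


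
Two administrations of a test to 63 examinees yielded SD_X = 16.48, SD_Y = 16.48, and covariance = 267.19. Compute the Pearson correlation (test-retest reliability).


r = cov(X,Y) / (SD_X * SD_Y)
r = 267.19 / (16.48 * 16.48)
r = 267.19 / 271.5904
r = 0.9838

0.9838


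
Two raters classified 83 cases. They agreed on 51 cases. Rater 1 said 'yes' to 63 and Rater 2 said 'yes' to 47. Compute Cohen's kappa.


P_o = 51/83 = 0.614458
P_e = (63*47 + 20*36) / 6889 = 0.53433
kappa = (P_o - P_e) / (1 - P_e)
kappa = (0.614458 - 0.53433) / (1 - 0.53433)
kappa = 0.1721

0.1721


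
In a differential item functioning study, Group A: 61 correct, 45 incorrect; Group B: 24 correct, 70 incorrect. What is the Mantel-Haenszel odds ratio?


Odds_A = 61/45 = 1.3556
Odds_B = 24/70 = 0.3429
OR = Odds_A / Odds_B = 1.3556 / 0.3429
Exactly, OR = (61 * 70) / (45 * 24) = 4270 / 1080
OR = 3.9537

3.9537


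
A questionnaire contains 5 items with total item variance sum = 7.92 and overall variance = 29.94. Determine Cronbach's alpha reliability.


alpha = (k/(k-1)) * (1 - sum(si^2)/s_total^2)
= (5/4) * (1 - 7.92/29.94)
alpha = 0.9193

0.9193


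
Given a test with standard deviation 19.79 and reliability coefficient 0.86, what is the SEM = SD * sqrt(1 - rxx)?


SEM = SD * sqrt(1 - rxx)
SEM = 19.79 * sqrt(1 - 0.86)
SEM = 19.79 * sqrt(0.14) = 19.79 * 0.374166
SEM = 7.4047

7.4047


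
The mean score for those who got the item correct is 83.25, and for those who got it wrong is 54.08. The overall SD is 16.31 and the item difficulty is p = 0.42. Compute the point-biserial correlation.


q = 1 - p = 0.58
rpb = ((M1 - M0) / SD) * sqrt(p * q)
rpb = ((83.25 - 54.08) / 16.31) * sqrt(0.42 * 0.58)
rpb = 0.8827

0.8827
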